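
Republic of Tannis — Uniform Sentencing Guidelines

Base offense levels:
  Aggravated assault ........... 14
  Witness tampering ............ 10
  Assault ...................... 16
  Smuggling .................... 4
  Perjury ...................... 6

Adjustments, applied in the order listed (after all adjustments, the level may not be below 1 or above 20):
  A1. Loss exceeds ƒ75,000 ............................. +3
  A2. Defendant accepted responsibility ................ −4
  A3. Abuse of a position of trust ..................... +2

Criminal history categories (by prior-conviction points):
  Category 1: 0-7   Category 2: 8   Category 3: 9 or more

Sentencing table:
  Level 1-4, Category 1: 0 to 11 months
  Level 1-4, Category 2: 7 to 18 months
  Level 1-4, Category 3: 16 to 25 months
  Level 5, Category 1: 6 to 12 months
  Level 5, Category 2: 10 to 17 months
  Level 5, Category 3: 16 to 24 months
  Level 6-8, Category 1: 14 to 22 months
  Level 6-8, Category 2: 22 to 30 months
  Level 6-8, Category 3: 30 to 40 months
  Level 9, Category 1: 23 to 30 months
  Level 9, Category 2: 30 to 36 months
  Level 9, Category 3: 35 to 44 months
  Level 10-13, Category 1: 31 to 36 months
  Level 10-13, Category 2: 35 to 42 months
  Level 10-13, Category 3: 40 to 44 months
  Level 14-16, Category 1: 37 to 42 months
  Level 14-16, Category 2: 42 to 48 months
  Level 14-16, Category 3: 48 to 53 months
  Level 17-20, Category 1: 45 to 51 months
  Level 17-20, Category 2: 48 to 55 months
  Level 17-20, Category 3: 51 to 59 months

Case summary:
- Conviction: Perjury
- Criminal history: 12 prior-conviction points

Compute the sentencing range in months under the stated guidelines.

Base offense level for perjury: 6.
Final offense level: 6.
Criminal history: 12 prior points → Category 3 (9+).
Level 6 falls in the 6-8 band.
Grid: Level 6-8 × Category 3 = 30-40 months.

30-40 months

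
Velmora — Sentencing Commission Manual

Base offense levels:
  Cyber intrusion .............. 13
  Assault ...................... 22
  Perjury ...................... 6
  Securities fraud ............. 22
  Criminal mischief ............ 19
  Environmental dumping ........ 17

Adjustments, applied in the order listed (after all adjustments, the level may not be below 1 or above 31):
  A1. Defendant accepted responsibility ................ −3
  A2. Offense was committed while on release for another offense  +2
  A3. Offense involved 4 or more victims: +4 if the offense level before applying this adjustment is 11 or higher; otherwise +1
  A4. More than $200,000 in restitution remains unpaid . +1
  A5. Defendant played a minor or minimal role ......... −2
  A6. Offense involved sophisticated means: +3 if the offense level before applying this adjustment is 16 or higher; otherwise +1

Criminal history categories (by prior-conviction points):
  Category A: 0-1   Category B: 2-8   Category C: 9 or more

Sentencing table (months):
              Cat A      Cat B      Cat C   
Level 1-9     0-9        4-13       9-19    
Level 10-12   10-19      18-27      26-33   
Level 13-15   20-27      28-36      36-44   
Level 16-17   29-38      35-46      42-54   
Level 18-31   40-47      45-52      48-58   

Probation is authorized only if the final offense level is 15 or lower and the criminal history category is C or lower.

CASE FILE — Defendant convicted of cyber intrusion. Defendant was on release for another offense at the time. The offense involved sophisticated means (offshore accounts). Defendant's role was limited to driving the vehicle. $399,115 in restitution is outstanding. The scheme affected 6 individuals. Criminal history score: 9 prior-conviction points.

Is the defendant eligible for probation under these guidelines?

No

Base offense level for cyber intrusion: 13.
A2 applies: 13 + 2 = 15.
A3 applies (level before this adjustment is 15 ≥ 11, so +4): 15 + 4 = 19.
A4 applies: 19 + 1 = 20.
A5 applies: 20 − 2 = 18.
A6 applies (level before this adjustment is 18 ≥ 16, so +3): 18 + 3 = 21.
Final offense level: 21.
Criminal history: 9 prior points → Category C (9+).
Level 21 falls in the 18-31 band.
Grid: Level 18-31 × Category C = 48-58 months.
Probation check: level 21 > 15 and category C ≤ C → not eligible.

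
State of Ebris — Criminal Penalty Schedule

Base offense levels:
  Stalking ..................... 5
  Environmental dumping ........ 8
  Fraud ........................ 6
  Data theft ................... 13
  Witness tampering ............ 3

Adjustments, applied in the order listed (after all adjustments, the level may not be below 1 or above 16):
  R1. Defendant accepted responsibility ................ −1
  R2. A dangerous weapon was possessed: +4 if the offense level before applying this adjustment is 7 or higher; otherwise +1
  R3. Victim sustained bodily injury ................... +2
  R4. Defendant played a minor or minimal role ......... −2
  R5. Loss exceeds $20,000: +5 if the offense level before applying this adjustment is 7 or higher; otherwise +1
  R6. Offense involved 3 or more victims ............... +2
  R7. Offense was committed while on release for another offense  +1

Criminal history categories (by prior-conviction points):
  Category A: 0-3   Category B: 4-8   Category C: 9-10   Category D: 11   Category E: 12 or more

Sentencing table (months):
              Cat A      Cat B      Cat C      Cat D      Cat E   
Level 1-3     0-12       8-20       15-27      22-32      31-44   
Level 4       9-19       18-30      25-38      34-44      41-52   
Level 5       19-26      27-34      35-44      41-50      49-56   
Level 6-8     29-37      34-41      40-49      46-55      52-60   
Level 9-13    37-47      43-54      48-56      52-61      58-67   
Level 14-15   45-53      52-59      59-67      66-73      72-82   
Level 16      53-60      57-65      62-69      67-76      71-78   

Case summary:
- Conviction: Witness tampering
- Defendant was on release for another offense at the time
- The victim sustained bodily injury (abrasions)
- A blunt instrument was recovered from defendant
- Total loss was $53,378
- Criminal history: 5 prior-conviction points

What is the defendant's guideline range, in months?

Base offense level for witness tampering: 3.
R2 applies (level before this adjustment is 3 < 7, so +1): 3 + 1 = 4.
R3 applies: 4 + 2 = 6.
R5 applies (level before this adjustment is 6 < 7, so +1): 6 + 1 = 7.
R6 does not apply.
R7 applies: 7 + 1 = 8.
Final offense level: 8.
Criminal history: 5 prior points → Category B (4-8).
Level 8 falls in the 6-8 band.
Grid: Level 6-8 × Category B = 34-41 months.

34-41 months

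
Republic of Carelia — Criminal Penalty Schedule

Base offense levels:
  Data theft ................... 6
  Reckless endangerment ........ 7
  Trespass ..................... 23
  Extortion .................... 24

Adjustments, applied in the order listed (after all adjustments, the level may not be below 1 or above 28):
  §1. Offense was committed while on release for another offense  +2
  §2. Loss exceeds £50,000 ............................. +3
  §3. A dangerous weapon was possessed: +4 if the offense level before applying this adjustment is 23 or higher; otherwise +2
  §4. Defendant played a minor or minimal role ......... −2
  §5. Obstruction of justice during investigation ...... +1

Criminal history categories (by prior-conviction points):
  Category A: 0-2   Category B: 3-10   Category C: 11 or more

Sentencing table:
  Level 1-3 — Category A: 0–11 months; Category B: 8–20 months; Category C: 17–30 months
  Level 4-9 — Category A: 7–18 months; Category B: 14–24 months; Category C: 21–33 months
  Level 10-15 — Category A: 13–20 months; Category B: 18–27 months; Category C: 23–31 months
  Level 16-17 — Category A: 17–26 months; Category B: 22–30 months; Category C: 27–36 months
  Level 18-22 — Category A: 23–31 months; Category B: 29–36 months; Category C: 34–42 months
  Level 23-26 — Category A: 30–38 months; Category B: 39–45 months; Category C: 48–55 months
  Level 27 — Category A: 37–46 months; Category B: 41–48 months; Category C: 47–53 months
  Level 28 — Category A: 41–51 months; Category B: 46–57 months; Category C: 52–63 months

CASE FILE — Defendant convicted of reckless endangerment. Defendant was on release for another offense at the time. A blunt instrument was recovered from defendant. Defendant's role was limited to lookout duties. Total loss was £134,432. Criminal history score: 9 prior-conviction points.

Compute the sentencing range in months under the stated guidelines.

Base offense level for reckless endangerment: 7.
§1 applies: 7 + 2 = 9.
§2 applies: 9 + 3 = 12.
§3 applies (level before this adjustment is 12 < 23, so +2): 12 + 2 = 14.
§4 applies: 14 − 2 = 12.
Final offense level: 12.
Criminal history: 9 prior points → Category B (3-10).
Level 12 falls in the 10-15 band.
Grid: Level 10-15 × Category B = 18-27 months.

18-27 months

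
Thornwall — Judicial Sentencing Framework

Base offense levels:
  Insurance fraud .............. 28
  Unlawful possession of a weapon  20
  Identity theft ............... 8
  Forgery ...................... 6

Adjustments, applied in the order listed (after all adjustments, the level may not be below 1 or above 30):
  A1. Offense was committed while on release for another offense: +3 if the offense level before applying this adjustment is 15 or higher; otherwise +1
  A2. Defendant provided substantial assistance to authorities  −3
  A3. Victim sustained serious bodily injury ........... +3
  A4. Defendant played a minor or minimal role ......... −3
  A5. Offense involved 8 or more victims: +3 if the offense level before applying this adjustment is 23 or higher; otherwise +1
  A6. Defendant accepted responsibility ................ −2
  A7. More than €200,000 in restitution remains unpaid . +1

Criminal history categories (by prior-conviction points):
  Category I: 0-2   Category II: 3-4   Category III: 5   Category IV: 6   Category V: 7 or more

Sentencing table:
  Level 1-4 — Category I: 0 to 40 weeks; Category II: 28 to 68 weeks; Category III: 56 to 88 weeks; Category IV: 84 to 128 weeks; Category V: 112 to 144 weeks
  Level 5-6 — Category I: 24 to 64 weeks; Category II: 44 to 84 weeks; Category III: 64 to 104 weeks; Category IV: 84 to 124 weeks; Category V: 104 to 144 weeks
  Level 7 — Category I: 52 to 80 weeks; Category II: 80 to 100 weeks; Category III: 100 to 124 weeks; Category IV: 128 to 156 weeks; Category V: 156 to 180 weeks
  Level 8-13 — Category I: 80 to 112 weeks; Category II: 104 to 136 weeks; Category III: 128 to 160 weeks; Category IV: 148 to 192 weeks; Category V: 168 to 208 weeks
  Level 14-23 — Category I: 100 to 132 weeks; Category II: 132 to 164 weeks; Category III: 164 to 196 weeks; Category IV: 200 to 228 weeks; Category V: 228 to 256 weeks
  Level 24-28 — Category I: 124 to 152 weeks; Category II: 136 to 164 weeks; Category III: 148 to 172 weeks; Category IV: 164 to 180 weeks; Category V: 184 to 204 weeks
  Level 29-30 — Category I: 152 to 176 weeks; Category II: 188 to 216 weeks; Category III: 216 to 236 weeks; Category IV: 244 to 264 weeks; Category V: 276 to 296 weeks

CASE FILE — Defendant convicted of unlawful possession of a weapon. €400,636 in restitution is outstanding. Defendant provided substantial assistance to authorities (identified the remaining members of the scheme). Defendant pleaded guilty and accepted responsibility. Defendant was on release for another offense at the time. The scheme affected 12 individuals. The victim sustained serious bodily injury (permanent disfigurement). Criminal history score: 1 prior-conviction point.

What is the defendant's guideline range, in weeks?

124-152 weeks

Base offense level for unlawful possession of a weapon: 20.
A1 applies (level before this adjustment is 20 ≥ 15, so +3): 20 + 3 = 23.
A2 applies: 23 − 3 = 20.
A3 applies: 20 + 3 = 23.
A4 does not apply.
A5 applies (level before this adjustment is 23 ≥ 23, so +3): 23 + 3 = 26.
A6 applies: 26 − 2 = 24.
A7 applies: 24 + 1 = 25.
Final offense level: 25.
Criminal history: 1 prior point → Category I (0-2).
Level 25 falls in the 24-28 band.
Grid: Level 24-28 × Category I = 124-152 weeks.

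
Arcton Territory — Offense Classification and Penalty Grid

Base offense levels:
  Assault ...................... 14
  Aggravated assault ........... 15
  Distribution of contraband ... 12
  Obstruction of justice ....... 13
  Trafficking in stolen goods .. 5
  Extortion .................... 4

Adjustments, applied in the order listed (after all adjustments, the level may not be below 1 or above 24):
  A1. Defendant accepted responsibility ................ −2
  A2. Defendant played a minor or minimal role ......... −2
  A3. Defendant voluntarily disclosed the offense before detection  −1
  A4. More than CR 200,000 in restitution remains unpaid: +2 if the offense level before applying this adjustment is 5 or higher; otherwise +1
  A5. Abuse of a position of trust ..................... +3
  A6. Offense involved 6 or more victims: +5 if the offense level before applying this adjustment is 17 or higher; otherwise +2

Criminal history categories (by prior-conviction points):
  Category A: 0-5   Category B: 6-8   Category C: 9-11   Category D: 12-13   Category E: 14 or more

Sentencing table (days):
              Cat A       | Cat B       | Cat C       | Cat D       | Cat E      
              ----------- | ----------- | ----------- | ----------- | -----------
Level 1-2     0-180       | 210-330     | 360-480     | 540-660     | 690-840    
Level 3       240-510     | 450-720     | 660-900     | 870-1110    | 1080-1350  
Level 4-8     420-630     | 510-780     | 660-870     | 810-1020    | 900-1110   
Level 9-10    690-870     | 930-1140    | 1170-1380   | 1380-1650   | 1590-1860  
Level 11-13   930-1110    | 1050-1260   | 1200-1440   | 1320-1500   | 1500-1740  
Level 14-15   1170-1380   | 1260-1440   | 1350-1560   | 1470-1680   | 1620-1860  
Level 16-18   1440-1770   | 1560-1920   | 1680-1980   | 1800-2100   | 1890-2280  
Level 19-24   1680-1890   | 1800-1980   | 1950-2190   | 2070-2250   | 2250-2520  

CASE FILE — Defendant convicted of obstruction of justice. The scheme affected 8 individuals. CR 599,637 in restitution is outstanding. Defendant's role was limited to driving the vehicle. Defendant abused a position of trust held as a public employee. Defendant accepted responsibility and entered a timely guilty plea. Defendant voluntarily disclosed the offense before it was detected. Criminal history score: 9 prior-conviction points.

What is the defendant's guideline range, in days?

1350-1560 days

Base offense level for obstruction of justice: 13.
A1 applies: 13 − 2 = 11.
A2 applies: 11 − 2 = 9.
A3 applies: 9 − 1 = 8.
A4 applies (level before this adjustment is 8 ≥ 5, so +2): 8 + 2 = 10.
A5 applies: 10 + 3 = 13.
A6 applies (level before this adjustment is 13 < 17, so +2): 13 + 2 = 15.
Final offense level: 15.
Criminal history: 9 prior points → Category C (9-11).
Level 15 falls in the 14-15 band.
Grid: Level 14-15 × Category C = 1350-1560 days.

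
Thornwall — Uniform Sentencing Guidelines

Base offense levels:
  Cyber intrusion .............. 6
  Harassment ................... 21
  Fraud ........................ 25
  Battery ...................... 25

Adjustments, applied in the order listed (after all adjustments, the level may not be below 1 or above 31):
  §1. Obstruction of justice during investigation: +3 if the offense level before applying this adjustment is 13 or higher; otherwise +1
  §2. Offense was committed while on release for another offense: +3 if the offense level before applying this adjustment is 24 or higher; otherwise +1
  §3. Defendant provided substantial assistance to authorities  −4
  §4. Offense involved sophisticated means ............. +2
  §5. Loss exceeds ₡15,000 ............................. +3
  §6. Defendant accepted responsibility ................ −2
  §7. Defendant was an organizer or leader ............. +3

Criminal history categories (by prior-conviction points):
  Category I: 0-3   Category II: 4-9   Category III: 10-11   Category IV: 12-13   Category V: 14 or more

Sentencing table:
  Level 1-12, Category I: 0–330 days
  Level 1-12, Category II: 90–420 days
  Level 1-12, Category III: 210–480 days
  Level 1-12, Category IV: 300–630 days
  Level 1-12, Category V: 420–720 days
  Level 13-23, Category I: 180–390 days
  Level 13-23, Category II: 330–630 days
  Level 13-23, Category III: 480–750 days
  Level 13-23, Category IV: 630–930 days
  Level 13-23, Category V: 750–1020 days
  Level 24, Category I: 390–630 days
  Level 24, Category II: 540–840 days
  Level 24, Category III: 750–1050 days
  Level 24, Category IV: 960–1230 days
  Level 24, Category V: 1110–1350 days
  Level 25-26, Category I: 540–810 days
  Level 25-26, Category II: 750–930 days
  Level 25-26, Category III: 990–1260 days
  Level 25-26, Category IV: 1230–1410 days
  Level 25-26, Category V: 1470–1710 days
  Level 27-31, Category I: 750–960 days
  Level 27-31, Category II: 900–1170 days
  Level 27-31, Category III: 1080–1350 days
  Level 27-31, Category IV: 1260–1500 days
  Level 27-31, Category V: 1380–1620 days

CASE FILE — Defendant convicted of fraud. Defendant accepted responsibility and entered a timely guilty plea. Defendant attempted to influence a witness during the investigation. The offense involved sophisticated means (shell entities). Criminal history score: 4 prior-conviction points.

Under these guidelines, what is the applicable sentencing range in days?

Base offense level for fraud: 25.
§1 applies (level before this adjustment is 25 ≥ 13, so +3): 25 + 3 = 28.
§2 does not apply.
§3 does not apply.
§4 applies: 28 + 2 = 30.
§5 does not apply.
§6 applies: 30 − 2 = 28.
§7 does not apply.
Final offense level: 28.
Criminal history: 4 prior points → Category II (4-9).
Level 28 falls in the 27-31 band.
Grid: Level 27-31 × Category II = 900-1170 days.

900-1170 days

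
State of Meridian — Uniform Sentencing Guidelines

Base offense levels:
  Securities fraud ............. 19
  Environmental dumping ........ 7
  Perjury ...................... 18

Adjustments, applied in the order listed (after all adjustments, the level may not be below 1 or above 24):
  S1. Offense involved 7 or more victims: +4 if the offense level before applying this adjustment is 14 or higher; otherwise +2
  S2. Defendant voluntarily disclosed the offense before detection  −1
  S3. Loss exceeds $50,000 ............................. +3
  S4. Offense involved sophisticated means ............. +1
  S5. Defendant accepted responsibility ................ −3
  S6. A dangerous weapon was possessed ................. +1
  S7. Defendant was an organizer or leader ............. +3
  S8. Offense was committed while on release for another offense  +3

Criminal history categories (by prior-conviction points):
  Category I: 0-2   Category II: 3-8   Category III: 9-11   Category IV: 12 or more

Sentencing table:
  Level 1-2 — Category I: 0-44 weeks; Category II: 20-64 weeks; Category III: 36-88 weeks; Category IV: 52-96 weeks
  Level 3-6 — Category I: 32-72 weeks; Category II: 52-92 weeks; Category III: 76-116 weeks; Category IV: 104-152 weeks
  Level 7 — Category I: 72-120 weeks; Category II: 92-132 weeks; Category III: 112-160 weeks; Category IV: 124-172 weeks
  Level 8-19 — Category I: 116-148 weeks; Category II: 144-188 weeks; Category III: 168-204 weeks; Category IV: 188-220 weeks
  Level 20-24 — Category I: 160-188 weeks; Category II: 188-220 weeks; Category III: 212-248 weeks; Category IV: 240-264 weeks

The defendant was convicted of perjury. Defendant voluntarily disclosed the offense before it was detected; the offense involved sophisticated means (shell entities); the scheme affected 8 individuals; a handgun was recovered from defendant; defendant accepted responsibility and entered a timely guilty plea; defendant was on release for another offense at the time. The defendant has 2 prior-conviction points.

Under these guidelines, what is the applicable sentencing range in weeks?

160-188 weeks

Base offense level for perjury: 18.
S1 applies (level before this adjustment is 18 ≥ 14, so +4): 18 + 4 = 22.
S2 applies: 22 − 1 = 21.
S4 applies: 21 + 1 = 22.
S5 applies: 22 − 3 = 19.
S6 applies: 19 + 1 = 20.
S7 does not apply.
S8 applies: 20 + 3 = 23.
Final offense level: 23.
Criminal history: 2 prior points → Category I (0-2).
Level 23 falls in the 20-24 band.
Grid: Level 20-24 × Category I = 160-188 weeks.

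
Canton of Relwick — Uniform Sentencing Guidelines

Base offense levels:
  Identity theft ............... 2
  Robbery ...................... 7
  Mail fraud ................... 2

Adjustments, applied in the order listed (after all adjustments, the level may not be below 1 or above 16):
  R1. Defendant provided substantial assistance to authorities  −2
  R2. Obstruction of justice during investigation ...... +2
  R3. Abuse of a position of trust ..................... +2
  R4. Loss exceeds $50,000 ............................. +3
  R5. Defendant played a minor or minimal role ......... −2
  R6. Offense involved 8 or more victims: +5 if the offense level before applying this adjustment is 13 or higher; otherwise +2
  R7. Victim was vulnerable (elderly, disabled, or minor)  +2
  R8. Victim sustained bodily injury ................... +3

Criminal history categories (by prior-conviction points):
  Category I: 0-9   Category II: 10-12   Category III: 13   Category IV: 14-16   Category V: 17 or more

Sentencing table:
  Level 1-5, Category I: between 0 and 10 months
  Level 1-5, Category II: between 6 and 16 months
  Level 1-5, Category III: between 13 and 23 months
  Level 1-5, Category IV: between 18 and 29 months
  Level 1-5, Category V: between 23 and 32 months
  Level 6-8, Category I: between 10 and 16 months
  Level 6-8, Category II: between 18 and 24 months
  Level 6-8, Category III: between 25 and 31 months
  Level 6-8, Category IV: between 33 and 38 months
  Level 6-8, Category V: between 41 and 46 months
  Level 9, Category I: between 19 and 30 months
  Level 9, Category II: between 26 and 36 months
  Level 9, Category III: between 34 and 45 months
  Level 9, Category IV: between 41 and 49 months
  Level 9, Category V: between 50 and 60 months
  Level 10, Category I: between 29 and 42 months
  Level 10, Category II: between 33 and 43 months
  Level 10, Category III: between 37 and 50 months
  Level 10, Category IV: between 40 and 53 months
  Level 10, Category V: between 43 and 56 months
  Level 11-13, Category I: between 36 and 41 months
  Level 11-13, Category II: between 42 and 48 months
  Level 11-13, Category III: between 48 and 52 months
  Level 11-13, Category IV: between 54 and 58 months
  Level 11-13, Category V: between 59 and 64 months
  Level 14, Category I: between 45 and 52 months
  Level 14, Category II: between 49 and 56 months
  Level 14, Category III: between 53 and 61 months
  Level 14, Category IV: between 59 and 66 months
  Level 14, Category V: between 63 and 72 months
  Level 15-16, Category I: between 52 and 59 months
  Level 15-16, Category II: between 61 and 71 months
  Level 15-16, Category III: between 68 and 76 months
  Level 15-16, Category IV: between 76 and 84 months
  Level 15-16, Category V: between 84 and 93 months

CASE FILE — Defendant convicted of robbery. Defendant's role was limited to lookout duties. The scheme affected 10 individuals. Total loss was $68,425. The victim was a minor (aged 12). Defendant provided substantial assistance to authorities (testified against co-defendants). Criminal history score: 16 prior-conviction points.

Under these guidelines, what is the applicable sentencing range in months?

40-53 months

Base offense level for robbery: 7.
R1 applies: 7 − 2 = 5.
R3 does not apply.
R4 applies: 5 + 3 = 8.
R5 applies: 8 − 2 = 6.
R6 applies (level before this adjustment is 6 < 13, so +2): 6 + 2 = 8.
R7 applies: 8 + 2 = 10.
R8 does not apply.
Final offense level: 10.
Criminal history: 16 prior points → Category IV (14-16).
Level 10 falls in the 10 band.
Grid: Level 10 × Category IV = 40-53 months.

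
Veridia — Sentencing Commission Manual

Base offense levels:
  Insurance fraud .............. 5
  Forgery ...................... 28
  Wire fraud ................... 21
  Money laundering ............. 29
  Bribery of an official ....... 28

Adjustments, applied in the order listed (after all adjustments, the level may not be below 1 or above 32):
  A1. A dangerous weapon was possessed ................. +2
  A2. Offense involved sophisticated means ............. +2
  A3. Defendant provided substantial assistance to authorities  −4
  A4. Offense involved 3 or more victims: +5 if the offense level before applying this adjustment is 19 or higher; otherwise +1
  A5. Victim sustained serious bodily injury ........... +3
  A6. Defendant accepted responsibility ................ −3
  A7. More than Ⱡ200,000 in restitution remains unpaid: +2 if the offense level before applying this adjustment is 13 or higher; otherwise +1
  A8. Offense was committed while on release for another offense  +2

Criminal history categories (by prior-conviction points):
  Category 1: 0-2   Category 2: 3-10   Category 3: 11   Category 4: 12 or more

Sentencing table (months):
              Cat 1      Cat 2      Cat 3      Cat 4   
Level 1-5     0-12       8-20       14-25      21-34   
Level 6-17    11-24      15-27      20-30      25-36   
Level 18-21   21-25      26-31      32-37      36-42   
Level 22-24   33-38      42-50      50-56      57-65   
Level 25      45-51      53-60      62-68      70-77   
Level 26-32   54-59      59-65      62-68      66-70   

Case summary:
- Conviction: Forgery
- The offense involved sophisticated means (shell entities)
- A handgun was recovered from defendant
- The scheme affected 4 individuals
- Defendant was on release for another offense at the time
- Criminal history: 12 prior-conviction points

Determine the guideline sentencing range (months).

66-70 months

Base offense level for forgery: 28.
A1 applies: 28 + 2 = 30.
A2 applies: 30 + 2 = 32.
A3 does not apply.
A4 applies (level before this adjustment is 32 ≥ 19, so +5): 32 + 5 = 37.
A5 does not apply.
A6 does not apply.
A8 applies: 37 + 2 = 39.
Level 39 exceeds the maximum of 32; capped at 32.
Final offense level: 32.
Criminal history: 12 prior points → Category 4 (12+).
Level 32 falls in the 26-32 band.
Grid: Level 26-32 × Category 4 = 66-70 months.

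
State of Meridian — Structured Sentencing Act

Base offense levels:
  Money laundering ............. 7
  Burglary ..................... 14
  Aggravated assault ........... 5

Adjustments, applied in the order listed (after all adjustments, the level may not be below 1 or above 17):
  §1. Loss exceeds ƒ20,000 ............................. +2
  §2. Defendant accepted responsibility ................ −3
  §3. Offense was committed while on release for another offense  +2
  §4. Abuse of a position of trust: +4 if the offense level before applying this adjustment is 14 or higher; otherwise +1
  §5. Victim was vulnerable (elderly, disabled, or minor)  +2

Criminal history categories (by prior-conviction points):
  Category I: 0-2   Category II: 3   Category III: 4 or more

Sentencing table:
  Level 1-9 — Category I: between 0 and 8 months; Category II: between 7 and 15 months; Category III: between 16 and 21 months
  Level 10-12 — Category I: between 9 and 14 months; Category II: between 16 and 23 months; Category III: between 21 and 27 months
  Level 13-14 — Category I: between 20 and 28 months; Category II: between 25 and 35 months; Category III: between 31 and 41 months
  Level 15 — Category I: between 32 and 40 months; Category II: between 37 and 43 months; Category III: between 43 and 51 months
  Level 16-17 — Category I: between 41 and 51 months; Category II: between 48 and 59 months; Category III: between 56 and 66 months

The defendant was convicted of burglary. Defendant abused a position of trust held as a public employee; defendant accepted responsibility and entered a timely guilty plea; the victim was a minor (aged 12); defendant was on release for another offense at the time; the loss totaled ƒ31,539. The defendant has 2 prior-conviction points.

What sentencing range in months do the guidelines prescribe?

41-51 months

Base offense level for burglary: 14.
§1 applies: 14 + 2 = 16.
§2 applies: 16 − 3 = 13.
§3 applies: 13 + 2 = 15.
§4 applies (level before this adjustment is 15 ≥ 14, so +4): 15 + 4 = 19.
§5 applies: 19 + 2 = 21.
Level 21 exceeds the maximum of 17; capped at 17.
Final offense level: 17.
Criminal history: 2 prior points → Category I (0-2).
Level 17 falls in the 16-17 band.
Grid: Level 16-17 × Category I = 41-51 months.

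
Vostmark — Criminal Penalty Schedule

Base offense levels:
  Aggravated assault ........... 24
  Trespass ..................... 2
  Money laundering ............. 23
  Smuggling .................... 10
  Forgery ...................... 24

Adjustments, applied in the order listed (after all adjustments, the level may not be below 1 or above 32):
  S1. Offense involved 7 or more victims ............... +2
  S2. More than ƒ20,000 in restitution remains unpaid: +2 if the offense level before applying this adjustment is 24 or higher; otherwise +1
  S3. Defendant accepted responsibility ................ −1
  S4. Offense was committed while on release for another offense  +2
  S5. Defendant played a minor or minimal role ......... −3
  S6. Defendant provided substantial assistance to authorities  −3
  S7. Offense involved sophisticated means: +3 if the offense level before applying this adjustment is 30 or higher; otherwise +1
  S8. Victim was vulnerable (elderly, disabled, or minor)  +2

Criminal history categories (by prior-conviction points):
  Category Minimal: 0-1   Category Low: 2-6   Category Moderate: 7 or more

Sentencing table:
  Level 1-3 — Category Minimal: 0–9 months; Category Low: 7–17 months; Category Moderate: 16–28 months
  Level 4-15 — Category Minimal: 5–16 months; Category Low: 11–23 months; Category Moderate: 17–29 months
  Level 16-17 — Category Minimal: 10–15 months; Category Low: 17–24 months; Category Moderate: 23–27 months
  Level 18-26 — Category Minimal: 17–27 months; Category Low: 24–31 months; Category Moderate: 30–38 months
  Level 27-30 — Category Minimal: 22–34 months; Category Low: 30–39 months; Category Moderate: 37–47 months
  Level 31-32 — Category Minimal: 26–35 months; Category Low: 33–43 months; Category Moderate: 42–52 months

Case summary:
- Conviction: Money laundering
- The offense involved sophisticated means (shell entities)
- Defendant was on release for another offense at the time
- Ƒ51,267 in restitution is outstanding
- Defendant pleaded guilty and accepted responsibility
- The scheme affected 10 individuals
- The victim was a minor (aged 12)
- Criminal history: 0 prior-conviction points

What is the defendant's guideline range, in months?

26-35 months

Base offense level for money laundering: 23.
S1 applies: 23 + 2 = 25.
S2 applies (level before this adjustment is 25 ≥ 24, so +2): 25 + 2 = 27.
S3 applies: 27 − 1 = 26.
S4 applies: 26 + 2 = 28.
S5 does not apply.
S6 does not apply.
S7 applies (level before this adjustment is 28 < 30, so +1): 28 + 1 = 29.
S8 applies: 29 + 2 = 31.
Final offense level: 31.
Criminal history: 0 prior points → Category Minimal (0-1).
Level 31 falls in the 31-32 band.
Grid: Level 31-32 × Category Minimal = 26-35 months.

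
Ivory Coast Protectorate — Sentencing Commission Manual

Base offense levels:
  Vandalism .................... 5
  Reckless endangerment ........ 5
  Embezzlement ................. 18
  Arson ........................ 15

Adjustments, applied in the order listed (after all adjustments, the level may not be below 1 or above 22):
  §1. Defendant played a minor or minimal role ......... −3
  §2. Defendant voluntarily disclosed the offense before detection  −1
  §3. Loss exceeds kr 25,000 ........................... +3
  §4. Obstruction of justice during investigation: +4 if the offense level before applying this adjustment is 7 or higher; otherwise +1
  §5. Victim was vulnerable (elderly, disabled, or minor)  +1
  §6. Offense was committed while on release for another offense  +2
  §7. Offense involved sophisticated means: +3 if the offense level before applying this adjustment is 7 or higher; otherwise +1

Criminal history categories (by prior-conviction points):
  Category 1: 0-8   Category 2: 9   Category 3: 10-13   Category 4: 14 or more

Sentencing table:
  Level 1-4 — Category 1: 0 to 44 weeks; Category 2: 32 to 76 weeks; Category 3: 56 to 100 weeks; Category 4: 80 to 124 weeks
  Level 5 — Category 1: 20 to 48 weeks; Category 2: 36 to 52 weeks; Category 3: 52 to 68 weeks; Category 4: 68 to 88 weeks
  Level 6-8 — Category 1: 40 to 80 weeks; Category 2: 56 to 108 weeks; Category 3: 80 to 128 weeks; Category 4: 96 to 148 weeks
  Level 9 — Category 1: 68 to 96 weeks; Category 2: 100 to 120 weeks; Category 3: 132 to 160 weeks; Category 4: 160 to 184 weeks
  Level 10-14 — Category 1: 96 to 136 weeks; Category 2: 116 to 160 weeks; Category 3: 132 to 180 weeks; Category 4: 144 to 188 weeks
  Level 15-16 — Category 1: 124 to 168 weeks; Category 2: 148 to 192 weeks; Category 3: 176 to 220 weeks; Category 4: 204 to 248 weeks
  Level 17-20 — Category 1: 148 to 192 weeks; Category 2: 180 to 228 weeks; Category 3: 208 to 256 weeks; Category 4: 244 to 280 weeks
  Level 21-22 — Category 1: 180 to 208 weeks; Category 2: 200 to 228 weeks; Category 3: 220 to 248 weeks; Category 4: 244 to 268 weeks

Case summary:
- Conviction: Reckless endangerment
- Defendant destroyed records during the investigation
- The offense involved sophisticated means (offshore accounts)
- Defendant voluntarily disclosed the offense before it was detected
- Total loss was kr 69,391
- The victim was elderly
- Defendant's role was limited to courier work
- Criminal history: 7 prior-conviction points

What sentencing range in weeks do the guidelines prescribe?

Base offense level for reckless endangerment: 5.
§1 applies: 5 − 3 = 2.
§2 applies: 2 − 1 = 1.
§3 applies: 1 + 3 = 4.
§4 applies (level before this adjustment is 4 < 7, so +1): 4 + 1 = 5.
§5 applies: 5 + 1 = 6.
§6 does not apply.
§7 applies (level before this adjustment is 6 < 7, so +1): 6 + 1 = 7.
Final offense level: 7.
Criminal history: 7 prior points → Category 1 (0-8).
Level 7 falls in the 6-8 band.
Grid: Level 6-8 × Category 1 = 40-80 weeks.

40-80 weeks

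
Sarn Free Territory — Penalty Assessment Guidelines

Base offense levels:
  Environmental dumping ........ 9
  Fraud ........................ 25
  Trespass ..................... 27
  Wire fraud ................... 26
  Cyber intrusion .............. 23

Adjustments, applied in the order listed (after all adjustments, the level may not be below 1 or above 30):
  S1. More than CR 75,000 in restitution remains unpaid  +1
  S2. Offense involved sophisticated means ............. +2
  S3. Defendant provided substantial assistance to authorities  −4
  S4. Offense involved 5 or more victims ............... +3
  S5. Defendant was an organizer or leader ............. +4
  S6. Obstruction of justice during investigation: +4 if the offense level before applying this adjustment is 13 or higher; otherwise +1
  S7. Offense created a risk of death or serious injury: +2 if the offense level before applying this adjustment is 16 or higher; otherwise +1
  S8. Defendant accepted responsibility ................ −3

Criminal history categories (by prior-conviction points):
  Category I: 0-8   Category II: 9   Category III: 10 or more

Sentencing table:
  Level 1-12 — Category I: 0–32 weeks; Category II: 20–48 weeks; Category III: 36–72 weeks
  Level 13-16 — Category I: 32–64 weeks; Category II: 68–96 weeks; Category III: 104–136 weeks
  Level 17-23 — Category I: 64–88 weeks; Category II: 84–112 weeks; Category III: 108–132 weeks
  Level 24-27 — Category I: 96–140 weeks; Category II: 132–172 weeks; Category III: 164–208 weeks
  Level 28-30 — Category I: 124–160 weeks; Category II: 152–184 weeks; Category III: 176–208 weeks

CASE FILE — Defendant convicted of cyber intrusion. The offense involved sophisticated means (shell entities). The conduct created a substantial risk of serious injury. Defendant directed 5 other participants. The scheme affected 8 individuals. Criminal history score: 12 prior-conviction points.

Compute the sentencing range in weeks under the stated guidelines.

Base offense level for cyber intrusion: 23.
S2 applies: 23 + 2 = 25.
S3 does not apply.
S4 applies: 25 + 3 = 28.
S5 applies: 28 + 4 = 32.
S7 applies (level before this adjustment is 32 ≥ 16, so +2): 32 + 2 = 34.
S8 does not apply.
Level 34 exceeds the maximum of 30; capped at 30.
Final offense level: 30.
Criminal history: 12 prior points → Category III (10+).
Level 30 falls in the 28-30 band.
Grid: Level 28-30 × Category III = 176-208 weeks.

176-208 weeks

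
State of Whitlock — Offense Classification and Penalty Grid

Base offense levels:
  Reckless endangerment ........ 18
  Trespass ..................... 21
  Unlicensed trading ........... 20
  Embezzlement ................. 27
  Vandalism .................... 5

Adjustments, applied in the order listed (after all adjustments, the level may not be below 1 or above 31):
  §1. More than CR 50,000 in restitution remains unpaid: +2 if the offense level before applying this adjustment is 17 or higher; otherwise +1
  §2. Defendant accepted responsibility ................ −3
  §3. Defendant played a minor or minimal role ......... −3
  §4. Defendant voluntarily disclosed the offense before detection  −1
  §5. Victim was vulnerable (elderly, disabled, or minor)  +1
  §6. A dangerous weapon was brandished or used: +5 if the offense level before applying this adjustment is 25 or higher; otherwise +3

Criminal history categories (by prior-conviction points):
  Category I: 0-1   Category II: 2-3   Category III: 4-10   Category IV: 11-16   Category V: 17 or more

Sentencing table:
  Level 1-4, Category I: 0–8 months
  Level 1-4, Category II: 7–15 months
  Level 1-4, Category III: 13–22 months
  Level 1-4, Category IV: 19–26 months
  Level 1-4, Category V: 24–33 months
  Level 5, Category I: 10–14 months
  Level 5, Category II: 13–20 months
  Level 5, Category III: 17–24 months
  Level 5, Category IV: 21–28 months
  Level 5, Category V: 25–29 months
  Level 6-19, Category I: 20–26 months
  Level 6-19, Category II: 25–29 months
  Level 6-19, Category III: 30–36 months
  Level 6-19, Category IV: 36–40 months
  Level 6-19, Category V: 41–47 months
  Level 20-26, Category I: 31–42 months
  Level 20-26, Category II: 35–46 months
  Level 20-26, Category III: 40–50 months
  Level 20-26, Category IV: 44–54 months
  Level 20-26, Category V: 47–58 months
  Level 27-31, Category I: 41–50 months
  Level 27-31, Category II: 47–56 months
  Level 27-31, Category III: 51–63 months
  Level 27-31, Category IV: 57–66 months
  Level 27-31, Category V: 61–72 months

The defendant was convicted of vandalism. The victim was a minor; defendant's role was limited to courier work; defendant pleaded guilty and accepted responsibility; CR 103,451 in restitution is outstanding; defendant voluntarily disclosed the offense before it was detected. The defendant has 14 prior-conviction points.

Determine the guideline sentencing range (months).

19-26 months

Base offense level for vandalism: 5.
§1 applies (level before this adjustment is 5 < 17, so +1): 5 + 1 = 6.
§2 applies: 6 − 3 = 3.
§3 applies: 3 − 3 = 0.
§4 applies: 0 − 1 = -1.
§5 applies: -1 + 1 = 0.
§6 does not apply.
Level 0 is below the minimum of 1; floored at 1.
Final offense level: 1.
Criminal history: 14 prior points → Category IV (11-16).
Level 1 falls in the 1-4 band.
Grid: Level 1-4 × Category IV = 19-26 months.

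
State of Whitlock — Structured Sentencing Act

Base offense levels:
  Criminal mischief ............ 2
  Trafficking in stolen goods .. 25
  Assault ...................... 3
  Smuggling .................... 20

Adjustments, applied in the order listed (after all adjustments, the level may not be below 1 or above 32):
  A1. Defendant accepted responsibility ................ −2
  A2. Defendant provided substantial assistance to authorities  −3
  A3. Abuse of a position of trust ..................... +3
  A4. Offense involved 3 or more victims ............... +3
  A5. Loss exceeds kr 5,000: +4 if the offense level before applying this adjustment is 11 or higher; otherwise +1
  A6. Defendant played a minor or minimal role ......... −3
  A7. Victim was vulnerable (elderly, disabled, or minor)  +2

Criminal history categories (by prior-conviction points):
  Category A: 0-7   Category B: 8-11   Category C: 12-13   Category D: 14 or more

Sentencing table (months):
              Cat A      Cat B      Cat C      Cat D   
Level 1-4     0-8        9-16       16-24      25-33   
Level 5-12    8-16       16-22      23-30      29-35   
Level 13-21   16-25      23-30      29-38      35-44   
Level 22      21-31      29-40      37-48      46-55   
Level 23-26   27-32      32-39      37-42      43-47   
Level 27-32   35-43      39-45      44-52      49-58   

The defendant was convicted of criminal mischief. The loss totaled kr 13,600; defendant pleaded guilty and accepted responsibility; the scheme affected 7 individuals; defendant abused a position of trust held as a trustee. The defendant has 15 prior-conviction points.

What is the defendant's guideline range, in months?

Base offense level for criminal mischief: 2.
A1 applies: 2 − 2 = 0.
A2 does not apply.
A3 applies: 0 + 3 = 3.
A4 applies: 3 + 3 = 6.
A5 applies (level before this adjustment is 6 < 11, so +1): 6 + 1 = 7.
A6 does not apply.
A7 does not apply.
Final offense level: 7.
Criminal history: 15 prior points → Category D (14+).
Level 7 falls in the 5-12 band.
Grid: Level 5-12 × Category D = 29-35 months.

29-35 months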